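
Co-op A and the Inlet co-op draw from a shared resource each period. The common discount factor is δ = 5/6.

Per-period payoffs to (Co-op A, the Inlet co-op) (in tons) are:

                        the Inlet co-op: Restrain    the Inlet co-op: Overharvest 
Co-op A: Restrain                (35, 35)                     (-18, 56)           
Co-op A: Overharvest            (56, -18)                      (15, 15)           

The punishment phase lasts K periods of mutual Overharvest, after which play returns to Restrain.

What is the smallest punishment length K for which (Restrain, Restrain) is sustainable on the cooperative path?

2

IC: δ(1−δ^K)/(1−δ) ≥ (56−35)/(35−15) = 21/20.
With δ = 5/6: need 1 − δ^K ≥ 21/20·(1−5/6)/(5/6), i.e. δ^K ≤ 0.7900.
Since (5/6)^1 = 0.8333 and (5/6)^2 = 0.6944, the smallest such K is 2.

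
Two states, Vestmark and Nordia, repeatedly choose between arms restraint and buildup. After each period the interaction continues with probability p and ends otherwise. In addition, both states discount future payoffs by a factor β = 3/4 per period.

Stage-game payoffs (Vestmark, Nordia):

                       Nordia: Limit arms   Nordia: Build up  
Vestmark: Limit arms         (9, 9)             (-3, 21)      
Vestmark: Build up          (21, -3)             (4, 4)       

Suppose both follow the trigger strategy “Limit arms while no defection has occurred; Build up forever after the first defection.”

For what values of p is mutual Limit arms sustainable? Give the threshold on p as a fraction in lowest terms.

16/17

With continuation probability p and discount β, the effective per-period discount factor is βp.
Grim-trigger IC: βp ≥ (21−9)/(21−4) = 12/17.
So p ≥ (12/17)/(3/4) = 16/17.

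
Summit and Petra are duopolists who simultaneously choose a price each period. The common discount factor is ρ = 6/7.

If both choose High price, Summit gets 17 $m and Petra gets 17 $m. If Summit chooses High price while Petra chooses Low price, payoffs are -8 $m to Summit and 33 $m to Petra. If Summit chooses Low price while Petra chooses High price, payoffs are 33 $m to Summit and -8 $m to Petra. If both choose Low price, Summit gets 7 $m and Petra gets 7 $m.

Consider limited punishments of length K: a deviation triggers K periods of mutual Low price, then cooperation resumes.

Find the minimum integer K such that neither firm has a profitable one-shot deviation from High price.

3

No profitable deviation requires (17−7)(ρ+…+ρ^K) ≥ 33−17, i.e. ρ+…+ρ^K ≥ 8/5 ≈ 1.6000.
With ρ = 6/7, the partial sums are K=1: 0.8571, K=2: 1.5918, K=3: 2.2216.
K = 3 is the first length at which the sum reaches 1.6000.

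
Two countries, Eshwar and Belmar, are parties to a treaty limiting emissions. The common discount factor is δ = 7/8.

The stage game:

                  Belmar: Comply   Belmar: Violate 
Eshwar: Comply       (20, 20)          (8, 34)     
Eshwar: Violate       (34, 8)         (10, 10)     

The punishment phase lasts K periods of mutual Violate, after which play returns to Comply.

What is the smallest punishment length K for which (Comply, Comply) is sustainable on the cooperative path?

2

IC: δ(1−δ^K)/(1−δ) ≥ (34−20)/(20−10) = 7/5.
With δ = 7/8: need 1 − δ^K ≥ 7/5·(1−7/8)/(7/8), i.e. δ^K ≤ 0.8000.
Since (7/8)^1 = 0.8750 and (7/8)^2 = 0.7656, the smallest such K is 2.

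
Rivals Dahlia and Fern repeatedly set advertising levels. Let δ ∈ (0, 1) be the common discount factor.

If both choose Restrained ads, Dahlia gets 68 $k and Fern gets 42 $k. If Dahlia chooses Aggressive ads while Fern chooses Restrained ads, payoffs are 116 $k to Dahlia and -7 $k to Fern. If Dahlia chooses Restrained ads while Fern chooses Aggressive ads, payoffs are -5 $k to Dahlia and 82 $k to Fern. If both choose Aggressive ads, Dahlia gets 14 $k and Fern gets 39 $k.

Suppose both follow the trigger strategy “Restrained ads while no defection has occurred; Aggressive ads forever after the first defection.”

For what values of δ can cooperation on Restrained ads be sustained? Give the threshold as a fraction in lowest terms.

Dahlia: cooperation gives 68 each period; deviation gives 116 once then 14 forever.
  68/(1−δ) ≥ 116 + 14δ/(1−δ) ⇒ δ ≥ 48/102 = 8/17.
Fern: cooperation gives 42 each period; deviation gives 82 once then 39 forever.
  δ ≥ 40/43.
Both must hold, so the binding constraint is Fern's: δ ≥ 40/43.

40/43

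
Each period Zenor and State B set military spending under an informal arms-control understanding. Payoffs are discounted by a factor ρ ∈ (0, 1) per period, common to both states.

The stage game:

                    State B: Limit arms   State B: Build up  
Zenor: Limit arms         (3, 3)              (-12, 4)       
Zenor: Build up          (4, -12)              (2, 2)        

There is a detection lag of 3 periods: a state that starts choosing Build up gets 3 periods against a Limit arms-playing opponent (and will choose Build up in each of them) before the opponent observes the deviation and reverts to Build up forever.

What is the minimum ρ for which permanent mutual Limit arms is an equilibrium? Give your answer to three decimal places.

A deviator earns 4 for 3 periods, then 2 forever; cooperating earns 3 forever. Multiplying the IC by (1−ρ):
3 ≥ 4(1−ρ^3) + 2ρ^3, so 2·ρ^3 ≥ 1 and ρ^3 ≥ 1/2.
ρ ≥ (1/2)^(1/3) ≈ 0.794.

0.794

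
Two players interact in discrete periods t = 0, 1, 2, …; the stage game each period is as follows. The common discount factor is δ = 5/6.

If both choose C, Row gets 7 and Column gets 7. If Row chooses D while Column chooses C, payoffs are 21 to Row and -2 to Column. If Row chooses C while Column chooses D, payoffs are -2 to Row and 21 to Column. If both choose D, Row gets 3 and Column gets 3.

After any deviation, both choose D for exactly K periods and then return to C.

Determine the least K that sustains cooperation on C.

Need Σ_{k=1}^{K} δ^k ≥ (21−7)/(7−3) = 3.5000 at δ = 5/6.
At K = 6 the sum is 3.3255 < 3.5000; at K = 7 it is 3.6046 ≥ 3.5000.
So the minimum punishment length is K = 7.

7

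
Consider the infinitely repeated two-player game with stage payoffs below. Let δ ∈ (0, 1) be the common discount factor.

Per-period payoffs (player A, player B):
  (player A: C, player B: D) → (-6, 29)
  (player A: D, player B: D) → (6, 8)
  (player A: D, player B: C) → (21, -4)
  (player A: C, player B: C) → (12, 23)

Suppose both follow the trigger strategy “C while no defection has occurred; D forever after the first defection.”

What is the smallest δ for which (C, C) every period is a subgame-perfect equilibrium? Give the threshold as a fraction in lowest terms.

player A's threshold: (21−12)/(21−6) = 3/5.
player B's threshold: (29−23)/(29−8) = 2/7.
3/5 > 2/7, so player A binds and δ* = 3/5.

3/5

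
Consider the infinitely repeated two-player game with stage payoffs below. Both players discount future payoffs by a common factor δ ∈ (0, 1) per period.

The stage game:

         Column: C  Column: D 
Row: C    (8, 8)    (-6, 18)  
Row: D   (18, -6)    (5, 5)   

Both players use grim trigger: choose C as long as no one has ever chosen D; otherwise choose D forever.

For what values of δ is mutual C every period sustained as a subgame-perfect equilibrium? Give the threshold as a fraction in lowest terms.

10/13

Under grim trigger the critical discount factor is (T−C)/(T−P) with T = 18, C = 8, P = 5.
δ* = (18−8)/(18−5) = 10/13.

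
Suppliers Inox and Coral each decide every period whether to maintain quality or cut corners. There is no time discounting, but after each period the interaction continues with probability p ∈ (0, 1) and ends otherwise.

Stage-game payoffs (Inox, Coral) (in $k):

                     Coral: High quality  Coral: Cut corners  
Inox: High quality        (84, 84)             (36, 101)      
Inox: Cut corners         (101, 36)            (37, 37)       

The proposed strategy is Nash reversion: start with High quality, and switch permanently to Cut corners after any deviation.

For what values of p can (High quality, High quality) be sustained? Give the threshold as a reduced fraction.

Expected cooperation value is 84 + p·84 + p²·84 + … = 84/(1−p); deviation gives 101 + p·37/(1−p).
84 ≥ 101(1−p) + 37p ⇒ 64p ≥ 17 ⇒ p ≥ 17/64.

17/64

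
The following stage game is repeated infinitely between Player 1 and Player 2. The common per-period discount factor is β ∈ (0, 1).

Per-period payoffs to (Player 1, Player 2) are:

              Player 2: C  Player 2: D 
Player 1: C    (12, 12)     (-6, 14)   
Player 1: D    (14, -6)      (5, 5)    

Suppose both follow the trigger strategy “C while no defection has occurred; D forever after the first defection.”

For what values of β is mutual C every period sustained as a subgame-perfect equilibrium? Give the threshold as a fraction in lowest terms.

Cooperation forever yields 12 each period: 12/(1−β).
Deviating yields 14 once, then 5 forever: 14 + 5β/(1−β).
No profitable deviation requires 12/(1−β) ≥ 14 + 5β/(1−β).
Multiplying by (1−β): 12 ≥ 14(1−β) + 5β = 14 − 9β.
So 9β ≥ 2, i.e. β ≥ 2/9.

2/9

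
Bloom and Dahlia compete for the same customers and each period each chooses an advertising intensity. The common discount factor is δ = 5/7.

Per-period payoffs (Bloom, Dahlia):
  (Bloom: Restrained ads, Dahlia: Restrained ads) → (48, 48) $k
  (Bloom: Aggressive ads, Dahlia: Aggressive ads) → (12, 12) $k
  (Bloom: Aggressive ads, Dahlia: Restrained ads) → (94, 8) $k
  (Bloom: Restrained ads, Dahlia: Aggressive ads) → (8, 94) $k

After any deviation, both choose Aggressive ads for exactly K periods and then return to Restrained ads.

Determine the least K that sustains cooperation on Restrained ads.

3

IC: δ(1−δ^K)/(1−δ) ≥ (94−48)/(48−12) = 23/18.
With δ = 5/7: need 1 − δ^K ≥ 23/18·(1−5/7)/(5/7), i.e. δ^K ≤ 0.4889.
Since (5/7)^2 = 0.5102 and (5/7)^3 = 0.3644, the smallest such K is 3.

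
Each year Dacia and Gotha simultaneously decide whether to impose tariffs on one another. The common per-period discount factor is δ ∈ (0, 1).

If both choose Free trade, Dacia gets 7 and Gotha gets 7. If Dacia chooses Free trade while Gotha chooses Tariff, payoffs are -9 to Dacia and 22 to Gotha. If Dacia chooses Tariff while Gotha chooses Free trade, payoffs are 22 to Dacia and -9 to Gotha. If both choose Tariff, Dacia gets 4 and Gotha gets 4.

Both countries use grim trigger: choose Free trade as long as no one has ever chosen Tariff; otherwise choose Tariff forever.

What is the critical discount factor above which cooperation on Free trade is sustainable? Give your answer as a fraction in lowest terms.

Under grim trigger the critical discount factor is (T−C)/(T−P) with T = 22, C = 7, P = 4.
δ* = (22−7)/(22−4) = 15/18 = 5/6.

5/6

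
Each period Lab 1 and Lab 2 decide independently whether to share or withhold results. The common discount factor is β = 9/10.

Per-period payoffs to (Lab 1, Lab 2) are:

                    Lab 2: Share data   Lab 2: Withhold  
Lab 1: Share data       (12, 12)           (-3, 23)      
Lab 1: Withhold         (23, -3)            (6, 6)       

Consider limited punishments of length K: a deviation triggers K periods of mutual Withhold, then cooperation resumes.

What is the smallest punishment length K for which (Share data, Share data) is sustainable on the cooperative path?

No profitable deviation requires (12−6)(β+…+β^K) ≥ 23−12, i.e. β+…+β^K ≥ 11/6 ≈ 1.8333.
With β = 9/10, the partial sums are K=1: 0.9000, K=2: 1.7100, K=3: 2.4390.
K = 3 is the first length at which the sum reaches 1.8333.

3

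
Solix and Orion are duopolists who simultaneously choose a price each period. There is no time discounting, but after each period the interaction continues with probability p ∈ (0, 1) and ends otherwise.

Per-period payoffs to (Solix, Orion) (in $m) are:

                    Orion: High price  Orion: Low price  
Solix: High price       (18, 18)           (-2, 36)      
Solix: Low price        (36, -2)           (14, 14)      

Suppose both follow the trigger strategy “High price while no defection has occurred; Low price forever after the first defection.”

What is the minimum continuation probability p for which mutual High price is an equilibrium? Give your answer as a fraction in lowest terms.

9/11

With no time discounting, the continuation probability p plays the role of the discount factor.
Grim-trigger IC: 18/(1−p) ≥ 36 + 14p/(1−p) ⇒ p ≥ (36−18)/(36−14) = 9/11.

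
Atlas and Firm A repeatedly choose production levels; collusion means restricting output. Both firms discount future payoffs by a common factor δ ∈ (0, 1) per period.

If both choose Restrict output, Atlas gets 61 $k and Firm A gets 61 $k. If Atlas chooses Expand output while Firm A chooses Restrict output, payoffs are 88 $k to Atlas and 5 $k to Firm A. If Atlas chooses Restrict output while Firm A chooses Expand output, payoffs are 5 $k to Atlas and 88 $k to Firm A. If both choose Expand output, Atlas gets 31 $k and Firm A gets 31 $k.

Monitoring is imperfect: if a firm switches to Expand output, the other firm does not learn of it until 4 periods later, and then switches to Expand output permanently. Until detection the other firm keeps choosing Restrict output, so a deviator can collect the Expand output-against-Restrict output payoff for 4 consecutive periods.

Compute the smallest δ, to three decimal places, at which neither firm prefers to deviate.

Deviating for the 4 undetected periods gains 88−61 = 27 per period over cooperation, then loses 61−31 = 30 per period forever once punishment starts.
Gain: 27(1 + δ + … + δ^3); loss: 30·δ^4/(1−δ).
No profitable deviation ⇔ 27(1−δ^4) ≤ 30·δ^4, i.e. δ^4 ≥ 27/(27+30) = 9/19.
Hence δ ≥ (9/19)^(1/4) ≈ 0.830.

0.830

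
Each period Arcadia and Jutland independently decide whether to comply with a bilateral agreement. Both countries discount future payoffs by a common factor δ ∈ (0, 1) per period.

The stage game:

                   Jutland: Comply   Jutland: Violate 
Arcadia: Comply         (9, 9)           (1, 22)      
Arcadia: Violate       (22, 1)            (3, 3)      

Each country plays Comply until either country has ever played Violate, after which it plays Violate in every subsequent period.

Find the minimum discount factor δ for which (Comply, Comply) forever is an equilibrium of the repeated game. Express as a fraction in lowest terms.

Cooperation forever yields 9 each period: 9/(1−δ).
Deviating yields 22 once, then 3 forever: 22 + 3δ/(1−δ).
No profitable deviation requires 9/(1−δ) ≥ 22 + 3δ/(1−δ).
Multiplying by (1−δ): 9 ≥ 22(1−δ) + 3δ = 22 − 19δ.
So 19δ ≥ 13, i.e. δ ≥ 13/19.

13/19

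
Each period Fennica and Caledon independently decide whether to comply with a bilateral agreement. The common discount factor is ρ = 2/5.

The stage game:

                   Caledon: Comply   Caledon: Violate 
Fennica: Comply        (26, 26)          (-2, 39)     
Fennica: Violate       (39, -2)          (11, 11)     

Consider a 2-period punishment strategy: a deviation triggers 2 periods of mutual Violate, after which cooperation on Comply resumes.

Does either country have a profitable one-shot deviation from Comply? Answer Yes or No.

A one-shot deviation gives 39 now, then 11 for 2 periods, then back to 26.
Gain from deviating: (39−26) today; loss: (26−11) in each of the next 2 periods.
No-deviation condition: (26−11)(ρ+…+ρ^2) ≥ 39−26, i.e. ρ+…+ρ^2 ≥ 13/15.
At ρ = 2/5: ρ+…+ρ^2 = 0.5600 < 0.8667.
So cooperation is not sustainable.

Yes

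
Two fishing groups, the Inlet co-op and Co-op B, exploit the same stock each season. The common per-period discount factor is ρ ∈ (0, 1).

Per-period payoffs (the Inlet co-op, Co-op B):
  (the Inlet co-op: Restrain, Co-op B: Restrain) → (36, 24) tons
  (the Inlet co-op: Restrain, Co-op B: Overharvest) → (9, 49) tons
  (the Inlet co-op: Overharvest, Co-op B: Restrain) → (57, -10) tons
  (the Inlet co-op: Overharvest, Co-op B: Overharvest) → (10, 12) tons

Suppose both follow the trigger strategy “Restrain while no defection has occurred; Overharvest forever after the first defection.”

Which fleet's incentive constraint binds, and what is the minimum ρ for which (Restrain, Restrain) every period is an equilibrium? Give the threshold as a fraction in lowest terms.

For the Inlet co-op: deviation gain 57−36 = 21, per-period punishment loss 36−10 = 26. IC gives ρ ≥ 21/47.
For Co-op B: gain 25, loss 12 per period, so ρ ≥ 25/37.
The tighter constraint is Co-op B's, so cooperation needs ρ ≥ 25/37.

Co-op B; ρ ≥ 25/37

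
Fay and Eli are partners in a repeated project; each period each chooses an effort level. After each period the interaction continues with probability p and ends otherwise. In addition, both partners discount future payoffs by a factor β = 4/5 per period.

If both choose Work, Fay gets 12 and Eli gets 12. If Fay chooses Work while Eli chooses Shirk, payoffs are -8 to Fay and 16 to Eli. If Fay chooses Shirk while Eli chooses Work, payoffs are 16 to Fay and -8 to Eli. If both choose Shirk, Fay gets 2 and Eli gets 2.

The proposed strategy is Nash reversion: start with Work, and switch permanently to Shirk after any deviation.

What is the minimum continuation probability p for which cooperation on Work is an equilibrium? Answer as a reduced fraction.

5/14

Expected continuation weight on next period's payoff is β·p = 4/5·p, which plays the role of the discount factor.
Cooperation requires 4/5·p ≥ (16−12)/(16−2) = 2/7, hence p ≥ 5/14.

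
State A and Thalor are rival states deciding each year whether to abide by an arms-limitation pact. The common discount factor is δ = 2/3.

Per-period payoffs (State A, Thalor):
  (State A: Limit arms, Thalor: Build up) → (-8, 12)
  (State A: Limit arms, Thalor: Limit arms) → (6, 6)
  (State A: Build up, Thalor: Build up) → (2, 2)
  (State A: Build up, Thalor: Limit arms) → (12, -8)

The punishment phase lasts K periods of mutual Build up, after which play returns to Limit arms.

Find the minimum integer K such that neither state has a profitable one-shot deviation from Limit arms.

No profitable deviation requires (6−2)(δ+…+δ^K) ≥ 12−6, i.e. δ+…+δ^K ≥ 3/2 ≈ 1.5000.
With δ = 2/3, the partial sums are K=1: 0.6667, K=2: 1.1111, K=3: 1.4074, K=4: 1.6049.
K = 4 is the first length at which the sum reaches 1.5000.

4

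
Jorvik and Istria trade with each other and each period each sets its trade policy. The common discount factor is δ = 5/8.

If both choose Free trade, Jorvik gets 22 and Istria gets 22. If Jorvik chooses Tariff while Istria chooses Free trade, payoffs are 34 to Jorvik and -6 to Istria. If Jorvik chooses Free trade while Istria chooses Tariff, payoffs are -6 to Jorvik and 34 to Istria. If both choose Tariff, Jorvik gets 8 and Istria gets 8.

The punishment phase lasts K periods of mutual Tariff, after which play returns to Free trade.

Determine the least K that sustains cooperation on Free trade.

2

Need Σ_{k=1}^{K} δ^k ≥ (34−22)/(22−8) = 0.8571 at δ = 5/8.
At K = 1 the sum is 0.6250 < 0.8571; at K = 2 it is 1.0156 ≥ 0.8571.
So the minimum punishment length is K = 2.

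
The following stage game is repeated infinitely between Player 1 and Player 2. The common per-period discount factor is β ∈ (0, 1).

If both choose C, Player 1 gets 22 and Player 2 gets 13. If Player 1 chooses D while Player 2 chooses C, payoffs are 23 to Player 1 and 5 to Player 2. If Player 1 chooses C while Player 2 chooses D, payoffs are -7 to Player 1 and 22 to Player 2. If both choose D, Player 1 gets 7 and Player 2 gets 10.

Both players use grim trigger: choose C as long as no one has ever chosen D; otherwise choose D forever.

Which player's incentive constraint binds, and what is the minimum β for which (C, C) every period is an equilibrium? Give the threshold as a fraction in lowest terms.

Player 2; β ≥ 3/4

Player 1's threshold: (23−22)/(23−7) = 1/16.
Player 2's threshold: (22−13)/(22−10) = 3/4.
1/16 < 3/4, so Player 2 binds and β* = 3/4.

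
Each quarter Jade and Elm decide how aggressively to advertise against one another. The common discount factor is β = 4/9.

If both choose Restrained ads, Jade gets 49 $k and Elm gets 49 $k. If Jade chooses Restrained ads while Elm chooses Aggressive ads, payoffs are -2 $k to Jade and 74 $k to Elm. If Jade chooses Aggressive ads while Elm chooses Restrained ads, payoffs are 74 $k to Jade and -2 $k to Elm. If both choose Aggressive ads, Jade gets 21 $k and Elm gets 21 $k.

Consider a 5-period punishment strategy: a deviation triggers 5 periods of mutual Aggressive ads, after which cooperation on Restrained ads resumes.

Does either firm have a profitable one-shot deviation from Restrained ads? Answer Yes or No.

Comparing payoff streams over the 6 periods until play realigns: cooperate → 49(1+β+…+β^5); deviate → 74 + 21(β+…+β^5).
Cooperation is sustained iff (49−21)(β+…+β^5) ≥ 74−49.
β+…+β^5 = 4/9·(1−(4/9)^5)/(1−4/9) = 0.7861, and (74−49)/(49−21) = 0.8929.
0.7861 < 0.8929, so cooperation is not sustainable.

Yes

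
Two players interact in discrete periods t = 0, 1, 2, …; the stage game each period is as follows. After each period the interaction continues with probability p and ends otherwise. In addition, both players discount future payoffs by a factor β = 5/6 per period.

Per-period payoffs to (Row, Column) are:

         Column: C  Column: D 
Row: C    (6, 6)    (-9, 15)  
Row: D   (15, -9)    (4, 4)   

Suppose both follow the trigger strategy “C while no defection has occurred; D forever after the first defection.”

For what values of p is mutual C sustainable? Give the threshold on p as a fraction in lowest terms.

With continuation probability p and discount β, the effective per-period discount factor is βp.
Grim-trigger IC: βp ≥ (15−6)/(15−4) = 9/11.
So p ≥ (9/11)/(5/6) = 54/55.

54/55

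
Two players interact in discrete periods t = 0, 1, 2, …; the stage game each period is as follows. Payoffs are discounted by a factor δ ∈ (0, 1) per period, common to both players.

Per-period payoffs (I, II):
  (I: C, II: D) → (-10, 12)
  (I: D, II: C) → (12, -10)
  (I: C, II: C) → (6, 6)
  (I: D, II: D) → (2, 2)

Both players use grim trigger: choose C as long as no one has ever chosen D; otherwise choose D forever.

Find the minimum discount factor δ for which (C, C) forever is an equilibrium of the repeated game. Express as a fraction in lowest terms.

3/5

One-period gain from deviating is 12 − 6 = 6. The loss is 6 − 2 = 4 in every subsequent period, with present value 4·δ/(1−δ).
Deviation is unprofitable when 4·δ/(1−δ) ≥ 6, i.e. δ/(1−δ) ≥ 3/2.
Equivalently δ ≥ 6/(6+4) = 3/5.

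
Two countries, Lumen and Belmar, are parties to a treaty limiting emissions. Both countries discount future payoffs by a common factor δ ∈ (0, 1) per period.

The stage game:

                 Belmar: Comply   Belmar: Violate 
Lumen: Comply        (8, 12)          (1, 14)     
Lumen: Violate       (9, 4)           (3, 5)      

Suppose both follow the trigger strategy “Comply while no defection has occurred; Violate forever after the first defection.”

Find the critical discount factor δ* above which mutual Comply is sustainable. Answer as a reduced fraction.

For Lumen: deviation gain 9−8 = 1, per-period punishment loss 8−3 = 5. IC gives δ ≥ 1/6.
For Belmar: gain 2, loss 7 per period, so δ ≥ 2/9.
The tighter constraint is Belmar's, so cooperation needs δ ≥ 2/9.

2/9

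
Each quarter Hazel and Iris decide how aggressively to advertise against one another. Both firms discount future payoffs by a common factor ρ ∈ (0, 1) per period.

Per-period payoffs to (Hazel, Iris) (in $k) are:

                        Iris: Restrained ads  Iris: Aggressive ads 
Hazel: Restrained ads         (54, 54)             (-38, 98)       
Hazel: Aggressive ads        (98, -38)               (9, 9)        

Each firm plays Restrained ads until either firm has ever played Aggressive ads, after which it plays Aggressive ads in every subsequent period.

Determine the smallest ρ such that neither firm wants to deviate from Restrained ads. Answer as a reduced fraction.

44/89

Under grim trigger the critical discount factor is (T−C)/(T−P) with T = 98, C = 54, P = 9.
ρ* = (98−54)/(98−9) = 44/89.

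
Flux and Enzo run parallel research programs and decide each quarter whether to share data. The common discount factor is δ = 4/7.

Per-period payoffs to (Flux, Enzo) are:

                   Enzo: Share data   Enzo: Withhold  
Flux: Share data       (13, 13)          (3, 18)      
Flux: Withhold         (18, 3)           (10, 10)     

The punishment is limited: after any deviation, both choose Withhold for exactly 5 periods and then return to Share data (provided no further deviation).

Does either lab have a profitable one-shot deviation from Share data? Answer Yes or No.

IC: δ+…+δ^5 ≥ (18−13)/(13−10) = 5/3.
At δ = 4/7: partial sum = 1.2521 < 1.6667. Cooperation not sustainable.

Yes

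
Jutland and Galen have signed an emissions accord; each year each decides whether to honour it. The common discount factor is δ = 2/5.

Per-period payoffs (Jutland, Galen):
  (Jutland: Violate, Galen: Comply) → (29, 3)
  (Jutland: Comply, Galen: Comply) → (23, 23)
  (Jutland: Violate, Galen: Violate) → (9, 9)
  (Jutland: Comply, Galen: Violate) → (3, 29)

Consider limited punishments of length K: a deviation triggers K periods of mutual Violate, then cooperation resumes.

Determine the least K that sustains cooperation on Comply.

2

No profitable deviation requires (23−9)(δ+…+δ^K) ≥ 29−23, i.e. δ+…+δ^K ≥ 3/7 ≈ 0.4286.
With δ = 2/5, the partial sums are K=1: 0.4000, K=2: 0.5600.
K = 2 is the first length at which the sum reaches 0.4286.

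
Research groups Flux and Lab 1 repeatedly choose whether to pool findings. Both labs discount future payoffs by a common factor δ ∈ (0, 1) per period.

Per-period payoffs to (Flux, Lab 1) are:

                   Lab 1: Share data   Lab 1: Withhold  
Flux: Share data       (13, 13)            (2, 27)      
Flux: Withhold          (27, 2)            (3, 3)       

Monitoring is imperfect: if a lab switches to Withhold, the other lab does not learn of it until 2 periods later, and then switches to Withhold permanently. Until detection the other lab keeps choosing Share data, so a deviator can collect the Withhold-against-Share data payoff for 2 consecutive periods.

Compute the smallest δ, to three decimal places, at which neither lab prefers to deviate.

A deviator earns 27 for 2 periods, then 3 forever; cooperating earns 13 forever. Multiplying the IC by (1−δ):
13 ≥ 27(1−δ^2) + 3δ^2, so 24·δ^2 ≥ 14 and δ^2 ≥ 7/12.
δ ≥ (7/12)^(1/2) ≈ 0.764.

0.764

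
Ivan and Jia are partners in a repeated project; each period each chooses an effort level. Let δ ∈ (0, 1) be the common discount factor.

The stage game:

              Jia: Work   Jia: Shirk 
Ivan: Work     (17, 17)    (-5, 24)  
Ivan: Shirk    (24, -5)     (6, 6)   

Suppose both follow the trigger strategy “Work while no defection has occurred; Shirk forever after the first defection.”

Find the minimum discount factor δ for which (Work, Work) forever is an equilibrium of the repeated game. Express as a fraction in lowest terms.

7/18

One-period gain from deviating is 24 − 17 = 7. The loss is 17 − 6 = 11 in every subsequent period, with present value 11·δ/(1−δ).
Deviation is unprofitable when 11·δ/(1−δ) ≥ 7, i.e. δ/(1−δ) ≥ 7/11.
Equivalently δ ≥ 7/(7+11) = 7/18.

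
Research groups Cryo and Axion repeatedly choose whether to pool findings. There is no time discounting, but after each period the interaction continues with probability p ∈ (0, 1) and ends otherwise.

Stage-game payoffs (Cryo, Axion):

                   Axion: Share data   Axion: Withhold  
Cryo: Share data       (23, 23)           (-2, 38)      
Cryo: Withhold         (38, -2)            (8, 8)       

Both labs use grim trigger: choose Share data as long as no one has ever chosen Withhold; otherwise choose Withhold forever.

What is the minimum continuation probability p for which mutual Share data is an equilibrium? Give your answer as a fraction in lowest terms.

Expected cooperation value is 23 + p·23 + p²·23 + … = 23/(1−p); deviation gives 38 + p·8/(1−p).
23 ≥ 38(1−p) + 8p ⇒ 30p ≥ 15 ⇒ p ≥ 15/30 = 1/2.

1/2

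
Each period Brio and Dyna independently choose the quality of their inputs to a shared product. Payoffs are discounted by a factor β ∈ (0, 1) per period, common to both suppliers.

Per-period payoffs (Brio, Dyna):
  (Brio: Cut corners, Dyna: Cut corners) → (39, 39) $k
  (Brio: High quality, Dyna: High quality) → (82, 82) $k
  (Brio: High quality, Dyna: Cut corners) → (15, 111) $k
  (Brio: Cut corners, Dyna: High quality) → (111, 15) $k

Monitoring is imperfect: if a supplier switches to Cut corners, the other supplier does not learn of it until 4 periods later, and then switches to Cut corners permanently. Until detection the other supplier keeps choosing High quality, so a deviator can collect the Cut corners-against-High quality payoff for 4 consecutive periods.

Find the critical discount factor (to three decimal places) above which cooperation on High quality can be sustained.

A deviator earns 111 for 4 periods, then 39 forever; cooperating earns 82 forever. Multiplying the IC by (1−β):
82 ≥ 111(1−β^4) + 39β^4, so 72·β^4 ≥ 29 and β^4 ≥ 29/72.
β ≥ (29/72)^(1/4) ≈ 0.797.

0.797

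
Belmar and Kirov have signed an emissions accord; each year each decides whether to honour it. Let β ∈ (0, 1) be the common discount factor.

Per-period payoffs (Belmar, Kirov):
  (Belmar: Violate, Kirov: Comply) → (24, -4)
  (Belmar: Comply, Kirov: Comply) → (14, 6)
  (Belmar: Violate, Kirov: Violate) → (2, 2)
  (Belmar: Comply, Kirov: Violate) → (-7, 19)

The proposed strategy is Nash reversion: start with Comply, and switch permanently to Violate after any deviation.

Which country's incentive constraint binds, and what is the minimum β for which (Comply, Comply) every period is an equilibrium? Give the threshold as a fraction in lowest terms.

Belmar's threshold: (24−14)/(24−2) = 5/11.
Kirov's threshold: (19−6)/(19−2) = 13/17.
5/11 < 13/17, so Kirov binds and β* = 13/17.

Kirov; β ≥ 13/17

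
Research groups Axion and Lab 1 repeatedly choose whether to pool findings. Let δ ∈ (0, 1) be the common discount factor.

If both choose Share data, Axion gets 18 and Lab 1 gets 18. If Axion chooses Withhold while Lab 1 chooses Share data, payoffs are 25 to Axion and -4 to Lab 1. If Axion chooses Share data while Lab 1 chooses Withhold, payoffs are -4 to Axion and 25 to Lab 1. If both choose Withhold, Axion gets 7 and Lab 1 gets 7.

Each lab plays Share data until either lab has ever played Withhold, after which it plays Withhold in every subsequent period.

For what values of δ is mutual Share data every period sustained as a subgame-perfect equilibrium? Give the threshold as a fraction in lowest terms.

7/18

One-period gain from deviating is 25 − 18 = 7. The loss is 18 − 7 = 11 in every subsequent period, with present value 11·δ/(1−δ).
Deviation is unprofitable when 11·δ/(1−δ) ≥ 7, i.e. δ/(1−δ) ≥ 7/11.
Equivalently δ ≥ 7/(7+11) = 7/18.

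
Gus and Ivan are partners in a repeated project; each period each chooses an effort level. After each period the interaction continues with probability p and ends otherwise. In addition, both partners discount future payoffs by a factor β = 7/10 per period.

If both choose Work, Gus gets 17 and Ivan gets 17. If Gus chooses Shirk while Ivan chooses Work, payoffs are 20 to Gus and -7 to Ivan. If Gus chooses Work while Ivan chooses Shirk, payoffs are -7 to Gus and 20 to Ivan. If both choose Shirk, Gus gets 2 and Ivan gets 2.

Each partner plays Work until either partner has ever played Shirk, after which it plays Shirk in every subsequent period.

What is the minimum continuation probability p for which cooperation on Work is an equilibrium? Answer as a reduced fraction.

With continuation probability p and discount β, the effective per-period discount factor is βp.
Grim-trigger IC: βp ≥ (20−17)/(20−2) = 1/6.
So p ≥ (1/6)/(7/10) = 5/21.

5/21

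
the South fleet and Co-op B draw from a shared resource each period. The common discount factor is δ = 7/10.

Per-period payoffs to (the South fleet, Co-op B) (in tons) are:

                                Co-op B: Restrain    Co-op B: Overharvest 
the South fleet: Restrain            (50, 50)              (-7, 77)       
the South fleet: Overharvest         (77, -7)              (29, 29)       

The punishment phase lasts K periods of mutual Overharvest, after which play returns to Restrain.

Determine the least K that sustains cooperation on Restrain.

No profitable deviation requires (50−29)(δ+…+δ^K) ≥ 77−50, i.e. δ+…+δ^K ≥ 9/7 ≈ 1.2857.
With δ = 7/10, the partial sums are K=1: 0.7000, K=2: 1.1900, K=3: 1.5330.
K = 3 is the first length at which the sum reaches 1.2857.

3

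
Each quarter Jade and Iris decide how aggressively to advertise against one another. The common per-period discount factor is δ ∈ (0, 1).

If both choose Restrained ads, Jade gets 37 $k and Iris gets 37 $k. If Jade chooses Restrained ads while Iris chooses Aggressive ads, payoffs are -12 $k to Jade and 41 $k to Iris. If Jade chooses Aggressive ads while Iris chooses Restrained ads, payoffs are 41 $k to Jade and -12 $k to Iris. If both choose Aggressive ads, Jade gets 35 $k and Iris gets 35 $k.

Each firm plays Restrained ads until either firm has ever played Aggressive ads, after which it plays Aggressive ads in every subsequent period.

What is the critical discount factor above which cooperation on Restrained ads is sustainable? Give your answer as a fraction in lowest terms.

2/3

One-period gain from deviating is 41 − 37 = 4. The loss is 37 − 35 = 2 in every subsequent period, with present value 2·δ/(1−δ).
Deviation is unprofitable when 2·δ/(1−δ) ≥ 4, i.e. δ/(1−δ) ≥ 2.
Equivalently δ ≥ 4/(4+2) = 2/3.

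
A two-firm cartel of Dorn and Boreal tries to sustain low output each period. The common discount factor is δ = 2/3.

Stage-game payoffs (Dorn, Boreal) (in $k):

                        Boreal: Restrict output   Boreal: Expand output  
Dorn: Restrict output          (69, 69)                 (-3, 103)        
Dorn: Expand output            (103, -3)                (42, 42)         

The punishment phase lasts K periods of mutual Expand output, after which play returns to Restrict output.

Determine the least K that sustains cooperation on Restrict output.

3

No profitable deviation requires (69−42)(δ+…+δ^K) ≥ 103−69, i.e. δ+…+δ^K ≥ 34/27 ≈ 1.2593.
With δ = 2/3, the partial sums are K=1: 0.6667, K=2: 1.1111, K=3: 1.4074.
K = 3 is the first length at which the sum reaches 1.2593.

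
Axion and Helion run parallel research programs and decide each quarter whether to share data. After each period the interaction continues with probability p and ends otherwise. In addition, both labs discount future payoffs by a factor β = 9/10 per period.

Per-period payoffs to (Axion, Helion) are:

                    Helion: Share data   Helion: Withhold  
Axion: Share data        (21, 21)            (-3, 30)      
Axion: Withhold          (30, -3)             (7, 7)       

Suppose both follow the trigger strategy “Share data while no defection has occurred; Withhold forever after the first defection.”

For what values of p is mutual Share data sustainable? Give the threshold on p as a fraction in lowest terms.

With continuation probability p and discount β, the effective per-period discount factor is βp.
Grim-trigger IC: βp ≥ (30−21)/(30−7) = 9/23.
So p ≥ (9/23)/(9/10) = 10/23.

10/23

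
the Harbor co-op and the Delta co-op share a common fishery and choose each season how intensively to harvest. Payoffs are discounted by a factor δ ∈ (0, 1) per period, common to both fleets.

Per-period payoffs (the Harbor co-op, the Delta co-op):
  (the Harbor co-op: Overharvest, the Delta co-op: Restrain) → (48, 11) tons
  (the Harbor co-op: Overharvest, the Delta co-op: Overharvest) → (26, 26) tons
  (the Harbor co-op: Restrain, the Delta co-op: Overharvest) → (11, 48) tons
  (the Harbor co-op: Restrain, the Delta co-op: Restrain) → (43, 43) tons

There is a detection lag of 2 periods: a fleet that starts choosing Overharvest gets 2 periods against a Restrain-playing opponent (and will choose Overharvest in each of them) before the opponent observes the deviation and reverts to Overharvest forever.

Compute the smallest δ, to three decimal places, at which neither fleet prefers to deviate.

Deviating for the 2 undetected periods gains 48−43 = 5 per period over cooperation, then loses 43−26 = 17 per period forever once punishment starts.
Gain: 5(1 + δ + … + δ^1); loss: 17·δ^2/(1−δ).
No profitable deviation ⇔ 5(1−δ^2) ≤ 17·δ^2, i.e. δ^2 ≥ 5/(5+17) = 5/22.
Hence δ ≥ (5/22)^(1/2) ≈ 0.477.

0.477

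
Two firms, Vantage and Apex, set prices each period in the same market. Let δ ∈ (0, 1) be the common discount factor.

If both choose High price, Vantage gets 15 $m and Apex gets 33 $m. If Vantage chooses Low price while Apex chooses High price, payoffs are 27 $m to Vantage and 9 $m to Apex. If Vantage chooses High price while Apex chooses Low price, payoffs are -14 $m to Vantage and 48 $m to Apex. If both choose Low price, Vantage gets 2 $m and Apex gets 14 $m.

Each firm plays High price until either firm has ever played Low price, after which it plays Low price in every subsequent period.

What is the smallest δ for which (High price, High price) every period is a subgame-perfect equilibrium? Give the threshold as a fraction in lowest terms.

12/25

Vantage's threshold: (27−15)/(27−2) = 12/25.
Apex's threshold: (48−33)/(48−14) = 15/34.
12/25 > 15/34, so Vantage binds and δ* = 12/25.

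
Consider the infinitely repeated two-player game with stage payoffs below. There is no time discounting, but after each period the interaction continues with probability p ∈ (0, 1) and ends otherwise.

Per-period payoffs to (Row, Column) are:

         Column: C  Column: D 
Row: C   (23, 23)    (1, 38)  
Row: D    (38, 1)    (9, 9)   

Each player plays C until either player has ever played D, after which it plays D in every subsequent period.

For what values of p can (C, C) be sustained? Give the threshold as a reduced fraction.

With no time discounting, the continuation probability p plays the role of the discount factor.
Grim-trigger IC: 23/(1−p) ≥ 38 + 9p/(1−p) ⇒ p ≥ (38−23)/(38−9) = 15/29.

15/29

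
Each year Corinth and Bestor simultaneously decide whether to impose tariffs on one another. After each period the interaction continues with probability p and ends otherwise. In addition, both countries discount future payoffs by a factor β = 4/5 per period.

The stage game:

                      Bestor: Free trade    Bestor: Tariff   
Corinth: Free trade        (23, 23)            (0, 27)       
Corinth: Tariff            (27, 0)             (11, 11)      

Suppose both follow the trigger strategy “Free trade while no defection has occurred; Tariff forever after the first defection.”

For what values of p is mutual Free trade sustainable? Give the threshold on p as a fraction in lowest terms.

With continuation probability p and discount β, the effective per-period discount factor is βp.
Grim-trigger IC: βp ≥ (27−23)/(27−11) = 1/4.
So p ≥ (1/4)/(4/5) = 5/16.

5/16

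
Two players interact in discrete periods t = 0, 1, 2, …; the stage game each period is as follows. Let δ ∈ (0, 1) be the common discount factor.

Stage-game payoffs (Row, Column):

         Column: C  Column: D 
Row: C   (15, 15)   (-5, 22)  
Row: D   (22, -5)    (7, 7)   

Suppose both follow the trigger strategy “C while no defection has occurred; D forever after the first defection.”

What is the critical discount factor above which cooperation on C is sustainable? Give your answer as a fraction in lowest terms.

7/15

Under grim trigger the critical discount factor is (T−C)/(T−P) with T = 22, C = 15, P = 7.
δ* = (22−15)/(22−7) = 7/15.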